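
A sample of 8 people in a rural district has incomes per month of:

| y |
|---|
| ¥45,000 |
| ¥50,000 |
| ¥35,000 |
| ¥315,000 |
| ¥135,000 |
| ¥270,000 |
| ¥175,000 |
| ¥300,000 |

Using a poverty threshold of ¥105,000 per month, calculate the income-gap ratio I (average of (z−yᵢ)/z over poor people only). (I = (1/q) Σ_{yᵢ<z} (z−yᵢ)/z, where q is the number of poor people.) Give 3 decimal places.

0.587

Below z: ¥35,000, ¥45,000, ¥50,000 (q = 3 of N = 8).
Shortfall ratios (z−y)/z: 0.6667, 0.5714, 0.5238; sum = 1.761905.
The income-gap ratio divides by q (the poor only): 1.761905 / 3 = 0.587.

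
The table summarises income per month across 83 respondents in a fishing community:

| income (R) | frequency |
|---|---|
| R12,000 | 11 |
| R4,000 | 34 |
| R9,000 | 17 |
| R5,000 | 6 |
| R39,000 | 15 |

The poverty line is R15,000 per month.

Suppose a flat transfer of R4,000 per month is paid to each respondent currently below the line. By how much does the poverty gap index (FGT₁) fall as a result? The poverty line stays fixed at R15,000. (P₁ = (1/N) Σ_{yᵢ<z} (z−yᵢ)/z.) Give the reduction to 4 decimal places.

0.2096

Before: below the line — 34×R4,000, 6×R5,000, 17×R9,000, 11×R12,000; poverty gap index (FGT₁) = 0.457028.
After the R4,000 transfer: below the line — 34×R8,000, 6×R9,000, 17×R13,000; poverty gap index (FGT₁) = 0.247390.
Reduction = 0.457028 − 0.247390 = 0.2096.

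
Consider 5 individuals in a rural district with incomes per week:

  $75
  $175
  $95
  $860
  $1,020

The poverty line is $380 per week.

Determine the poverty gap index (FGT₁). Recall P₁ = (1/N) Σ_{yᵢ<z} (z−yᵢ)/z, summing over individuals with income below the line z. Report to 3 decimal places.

0.418

Below z: $75, $95, $175 (q = 3 of N = 5).
Relative gaps: (380−75)/380 = 0.8026; (380−95)/380 = 0.7500; (380−175)/380 = 0.5395.
Σ = 2.092105. Dividing by the full population N = 5 gives P₁ = 0.418.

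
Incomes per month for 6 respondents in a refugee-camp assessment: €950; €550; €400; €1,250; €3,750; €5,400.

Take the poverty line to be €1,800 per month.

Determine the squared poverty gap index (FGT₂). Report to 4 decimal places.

0.2339

Below the line: €400, €550, €950, €1,250 (q = 4 of N = 6).
Shortfall ratios: (1800−400)/1800 = 0.7778; (1800−550)/1800 = 0.6944; (1800−950)/1800 = 0.4722; (1800−1250)/1800 = 0.3056.
Squared: 0.6049; 0.4823; 0.2230; 0.0934.
Sum = 1.403549; P₂ = 1.403549 / 6 = 0.2339.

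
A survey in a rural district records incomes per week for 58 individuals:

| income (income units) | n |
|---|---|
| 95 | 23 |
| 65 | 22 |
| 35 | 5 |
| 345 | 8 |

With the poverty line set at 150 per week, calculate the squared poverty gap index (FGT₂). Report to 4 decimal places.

Poor units: 5×35, 22×65, 23×95 (q = 50 of N = 58).
Gap ratios (z−y)/z: (150−35)/150 = 0.7667 (×5); (150−65)/150 = 0.5667 (×22); (150−95)/150 = 0.3667 (×23).
Squared: 0.5878 (×5); 0.3211 (×22); 0.1344 (×23).
Sum = 13.095556; P₂ = 13.095556 / 58 = 0.2258.

0.2258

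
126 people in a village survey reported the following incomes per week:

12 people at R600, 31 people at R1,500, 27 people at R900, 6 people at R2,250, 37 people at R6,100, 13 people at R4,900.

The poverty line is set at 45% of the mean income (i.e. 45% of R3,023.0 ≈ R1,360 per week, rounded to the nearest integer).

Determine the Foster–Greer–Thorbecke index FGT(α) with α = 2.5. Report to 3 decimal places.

Below the line: 12×R600, 27×R900 (q = 39 of N = 126).
Gap ratios (z−y)/z: (1360−600)/1360 = 0.5588 (×12); (1360−900)/1360 = 0.3382 (×27).
Raised to α = 2.5: 0.23345 (×12); 0.06653 (×27).
Sum = 4.597787; FGT(2.5) = 4.597787 / 126 = 0.036.

0.036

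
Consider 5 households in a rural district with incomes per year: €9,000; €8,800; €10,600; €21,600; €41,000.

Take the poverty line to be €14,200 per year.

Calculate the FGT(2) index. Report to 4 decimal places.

Below the line: €8,800, €9,000, €10,600 (q = 3 of N = 5).
Shortfall ratios: (14200−8800)/14200 = 0.3803; (14200−9000)/14200 = 0.3662; (14200−10600)/14200 = 0.2535.
Squared: 0.1446; 0.1341; 0.0643.
Sum = 0.342988; P₂ = 0.342988 / 5 = 0.0686.

0.0686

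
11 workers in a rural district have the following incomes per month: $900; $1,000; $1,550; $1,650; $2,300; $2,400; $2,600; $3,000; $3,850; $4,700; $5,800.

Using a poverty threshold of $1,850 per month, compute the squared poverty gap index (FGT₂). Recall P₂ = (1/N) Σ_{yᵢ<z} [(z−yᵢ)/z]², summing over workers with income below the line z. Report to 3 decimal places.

Below z: $900, $1,000, $1,550, $1,650 (q = 4 of N = 11).
Shortfall ratios: (1850−900)/1850 = 0.5135; (1850−1000)/1850 = 0.4595; (1850−1550)/1850 = 0.1622; (1850−1650)/1850 = 0.1081.
Squared: 0.2637; 0.2111; 0.0263; 0.0117.
Sum = 0.512783; P₂ = 0.512783 / 11 = 0.047.

0.047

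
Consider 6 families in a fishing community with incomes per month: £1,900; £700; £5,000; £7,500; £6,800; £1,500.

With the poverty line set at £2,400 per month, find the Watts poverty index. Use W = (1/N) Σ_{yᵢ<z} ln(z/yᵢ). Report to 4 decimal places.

0.3226

Below the line: £700, £1,500, £1,900 (q = 3 of N = 6).
ln(z/y) terms: ln(2400/700) = 1.2321; ln(2400/1500) = 0.4700; ln(2400/1900) = 0.2336.
W = 1.935762 / 6 = 0.3226.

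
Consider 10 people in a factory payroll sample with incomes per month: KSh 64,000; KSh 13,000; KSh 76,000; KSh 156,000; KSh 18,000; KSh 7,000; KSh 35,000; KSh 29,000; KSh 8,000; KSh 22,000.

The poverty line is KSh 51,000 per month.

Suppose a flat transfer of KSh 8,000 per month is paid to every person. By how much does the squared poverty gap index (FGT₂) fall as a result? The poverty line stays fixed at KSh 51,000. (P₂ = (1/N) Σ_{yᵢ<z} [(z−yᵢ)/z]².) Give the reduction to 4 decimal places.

Before: below the line — KSh 7,000, KSh 8,000, KSh 13,000, KSh 18,000, KSh 22,000, KSh 29,000, KSh 35,000; squared poverty gap index (FGT₂) = 0.303691.
After the KSh 8,000 transfer: below the line — KSh 15,000, KSh 16,000, KSh 21,000, KSh 26,000, KSh 30,000, KSh 37,000, KSh 43,000; squared poverty gap index (FGT₂) = 0.182507.
Reduction = 0.303691 − 0.182507 = 0.1212.

0.1212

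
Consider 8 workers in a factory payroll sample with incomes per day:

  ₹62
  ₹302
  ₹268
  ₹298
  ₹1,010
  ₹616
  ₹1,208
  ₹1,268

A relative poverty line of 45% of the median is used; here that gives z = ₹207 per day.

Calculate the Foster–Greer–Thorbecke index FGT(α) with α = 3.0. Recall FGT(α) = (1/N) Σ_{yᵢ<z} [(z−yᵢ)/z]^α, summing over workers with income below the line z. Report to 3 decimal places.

0.043

Poor units: ₹62 (q = 1 of N = 8).
Relative gaps: (207−62)/207 = 0.7005.
Raised to α = 3.0: 0.34371.
Sum = 0.343711; FGT(3.0) = 0.343711 / 8 = 0.043.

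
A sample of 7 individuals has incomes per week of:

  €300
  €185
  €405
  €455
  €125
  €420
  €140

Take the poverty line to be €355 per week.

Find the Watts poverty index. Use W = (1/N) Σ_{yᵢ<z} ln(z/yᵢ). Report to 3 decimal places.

0.399

Incomes under z: €125, €140, €185, €300 (q = 4 of N = 7).
ln(z/y) terms: ln(355/125) = 1.0438; ln(355/140) = 0.9305; ln(355/185) = 0.6518; ln(355/300) = 0.1683.
W = 2.794377 / 7 = 0.399.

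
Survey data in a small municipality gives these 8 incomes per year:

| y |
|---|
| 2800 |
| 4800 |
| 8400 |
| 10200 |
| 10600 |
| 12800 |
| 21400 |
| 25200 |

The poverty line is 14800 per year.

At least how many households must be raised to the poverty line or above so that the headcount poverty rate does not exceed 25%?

4

Currently q = 6 of N = 8 are below the line (H = 0.750).
A headcount ratio of at most 25% allows at most ⌊0.25 × 8⌋ = 2 poor households.
So at least 6 − 2 = 4 must be lifted.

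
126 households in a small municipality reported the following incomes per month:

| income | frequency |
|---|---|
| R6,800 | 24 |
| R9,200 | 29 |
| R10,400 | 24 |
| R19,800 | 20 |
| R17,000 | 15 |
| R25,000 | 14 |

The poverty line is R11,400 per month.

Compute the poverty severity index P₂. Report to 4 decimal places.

0.0411

Incomes under z: 24×R6,800, 29×R9,200, 24×R10,400 (q = 77 of N = 126).
Gap ratios (z−y)/z: (11400−6800)/11400 = 0.4035 (×24); (11400−9200)/11400 = 0.1930 (×29); (11400−10400)/11400 = 0.0877 (×24).
Squared: 0.1628 (×24); 0.0372 (×29); 0.0077 (×24).
Sum = 5.172361; P₂ = 5.172361 / 126 = 0.0411.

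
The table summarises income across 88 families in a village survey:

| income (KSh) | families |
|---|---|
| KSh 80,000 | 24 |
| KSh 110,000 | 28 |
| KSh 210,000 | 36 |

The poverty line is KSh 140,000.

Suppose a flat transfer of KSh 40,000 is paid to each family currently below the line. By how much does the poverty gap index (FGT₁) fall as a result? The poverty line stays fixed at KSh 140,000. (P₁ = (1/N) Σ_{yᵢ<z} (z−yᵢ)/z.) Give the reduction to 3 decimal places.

0.146

Before: below the line — 24×KSh 80,000, 28×KSh 110,000; poverty gap index (FGT₁) = 0.18506.
After the KSh 40,000 transfer: below the line — 24×KSh 120,000; poverty gap index (FGT₁) = 0.03896.
Reduction = 0.18506 − 0.03896 = 0.146.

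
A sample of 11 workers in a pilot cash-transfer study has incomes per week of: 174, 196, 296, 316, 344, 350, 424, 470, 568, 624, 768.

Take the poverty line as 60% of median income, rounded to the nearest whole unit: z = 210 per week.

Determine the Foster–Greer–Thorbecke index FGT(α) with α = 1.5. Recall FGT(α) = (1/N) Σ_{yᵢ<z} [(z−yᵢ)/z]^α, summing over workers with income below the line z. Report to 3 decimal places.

Poor units: 174, 196 (q = 2 of N = 11).
Gap ratios (z−y)/z: (210−174)/210 = 0.1714; (210−196)/210 = 0.0667.
Raised to α = 1.5: 0.07098; 0.01721.
Sum = 0.088191; FGT(1.5) = 0.088191 / 11 = 0.008.

0.008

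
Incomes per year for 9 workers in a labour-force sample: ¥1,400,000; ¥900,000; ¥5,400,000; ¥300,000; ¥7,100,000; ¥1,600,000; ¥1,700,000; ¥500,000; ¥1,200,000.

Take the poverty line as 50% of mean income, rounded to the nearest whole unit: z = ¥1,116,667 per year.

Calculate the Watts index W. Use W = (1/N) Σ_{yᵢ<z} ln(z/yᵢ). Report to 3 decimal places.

0.259

Poor units: ¥300,000, ¥500,000, ¥900,000 (q = 3 of N = 9).
Log gaps: ln(1116667/300000) = 1.3143; ln(1116667/500000) = 0.8035; ln(1116667/900000) = 0.2157.
W = 2.333526 / 9 = 0.259.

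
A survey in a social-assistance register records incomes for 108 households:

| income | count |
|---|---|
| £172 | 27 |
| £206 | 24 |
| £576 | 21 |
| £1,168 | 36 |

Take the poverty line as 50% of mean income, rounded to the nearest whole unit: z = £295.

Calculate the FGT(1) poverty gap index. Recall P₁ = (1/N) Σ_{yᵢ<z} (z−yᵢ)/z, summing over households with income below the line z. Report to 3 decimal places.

Below the line: 27×£172, 24×£206 (q = 51 of N = 108).
Relative gaps: (295−172)/295 = 0.4169 (×27); (295−206)/295 = 0.3017 (×24).
Sum of shortfalls = 18.498305; P₁ averages over all N: 18.498305 / 108 = 0.171.

0.171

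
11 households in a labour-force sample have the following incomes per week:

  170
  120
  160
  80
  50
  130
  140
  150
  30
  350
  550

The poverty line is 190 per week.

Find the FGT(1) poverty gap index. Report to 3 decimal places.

Below the line: 30, 50, 80, 120, 130, 140, 150, 160, 170 (q = 9 of N = 11).
Shortfall ratios: (190−30)/190 = 0.8421; (190−50)/190 = 0.7368; (190−80)/190 = 0.5789; (190−120)/190 = 0.3684; (190−130)/190 = 0.3158; (190−140)/190 = 0.2632; (190−150)/190 = 0.2105; (190−160)/190 = 0.1579; (190−170)/190 = 0.1053.
Sum of shortfalls = 3.578947; P₁ averages over all N: 3.578947 / 11 = 0.325.

0.325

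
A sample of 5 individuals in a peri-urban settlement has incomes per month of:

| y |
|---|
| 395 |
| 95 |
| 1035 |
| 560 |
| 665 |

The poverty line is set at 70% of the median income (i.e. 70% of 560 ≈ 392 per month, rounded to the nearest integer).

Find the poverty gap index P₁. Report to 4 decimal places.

Poor units: 95 (q = 1 of N = 5).
Gap ratios (z−y)/z: (392−95)/392 = 0.7577.
Σ = 0.757653. Dividing by the full population N = 5 gives P₁ = 0.1515.

0.1515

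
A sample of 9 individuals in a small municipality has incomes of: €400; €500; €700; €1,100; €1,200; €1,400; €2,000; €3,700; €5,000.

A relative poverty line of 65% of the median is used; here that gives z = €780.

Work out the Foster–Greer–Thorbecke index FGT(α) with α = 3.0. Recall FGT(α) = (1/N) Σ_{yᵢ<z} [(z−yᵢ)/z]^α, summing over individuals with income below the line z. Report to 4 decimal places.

0.0181

Incomes under z: €400, €500, €700 (q = 3 of N = 9).
Normalized shortfalls: (780−400)/780 = 0.4872; (780−500)/780 = 0.3590; (780−700)/780 = 0.1026.
Raised to α = 3.0: 0.11563; 0.04626; 0.00108.
Sum = 0.162966; FGT(3.0) = 0.162966 / 9 = 0.0181.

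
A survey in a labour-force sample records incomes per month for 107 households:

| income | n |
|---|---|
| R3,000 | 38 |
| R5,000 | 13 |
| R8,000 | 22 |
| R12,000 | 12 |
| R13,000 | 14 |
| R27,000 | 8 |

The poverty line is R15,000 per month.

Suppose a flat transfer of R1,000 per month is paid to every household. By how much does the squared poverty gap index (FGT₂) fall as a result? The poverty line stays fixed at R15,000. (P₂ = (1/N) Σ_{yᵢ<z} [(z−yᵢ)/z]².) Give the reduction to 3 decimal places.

Before: below the line — 38×R3,000, 13×R5,000, 22×R8,000, 12×R12,000, 14×R13,000; squared poverty gap index (FGT₂) = 0.33288.
After the R1,000 transfer: below the line — 38×R4,000, 13×R6,000, 22×R9,000, 12×R13,000, 14×R14,000; squared poverty gap index (FGT₂) = 0.27020.
Reduction = 0.33288 − 0.27020 = 0.063.

0.063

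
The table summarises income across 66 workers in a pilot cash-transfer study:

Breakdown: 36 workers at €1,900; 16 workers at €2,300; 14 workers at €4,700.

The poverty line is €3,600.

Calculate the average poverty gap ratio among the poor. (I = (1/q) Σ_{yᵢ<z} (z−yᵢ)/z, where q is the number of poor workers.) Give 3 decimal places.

0.438

Below z: 36×€1,900, 16×€2,300 (q = 52 of N = 66).
Shortfall ratios (z−y)/z: 0.4722 (×36), 0.3611 (×16); sum = 22.777778.
The income-gap ratio divides by q (the poor only): 22.777778 / 52 = 0.438.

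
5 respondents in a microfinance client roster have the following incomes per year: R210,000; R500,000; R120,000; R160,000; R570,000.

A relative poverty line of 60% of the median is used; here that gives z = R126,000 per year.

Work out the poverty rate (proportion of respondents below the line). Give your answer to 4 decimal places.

1 of the 5 respondents have income below R126,000.
H = 1/5 = 0.2000.

0.2000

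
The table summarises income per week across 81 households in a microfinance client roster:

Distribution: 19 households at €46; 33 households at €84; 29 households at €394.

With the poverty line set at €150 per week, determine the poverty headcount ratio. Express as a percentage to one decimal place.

64.2%

52 of the 81 households have income below €150.
H = 52/81 = 64.2%.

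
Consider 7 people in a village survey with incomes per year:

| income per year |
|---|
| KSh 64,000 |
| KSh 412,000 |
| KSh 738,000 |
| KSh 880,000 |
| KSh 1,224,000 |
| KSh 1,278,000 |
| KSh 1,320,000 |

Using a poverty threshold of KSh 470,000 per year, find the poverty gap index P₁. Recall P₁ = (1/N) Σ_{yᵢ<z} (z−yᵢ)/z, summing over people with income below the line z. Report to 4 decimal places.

Below z: KSh 64,000, KSh 412,000 (q = 2 of N = 7).
Shortfall ratios: (470000−64000)/470000 = 0.8638; (470000−412000)/470000 = 0.1234.
Σ = 0.987234. Dividing by the full population N = 7 gives P₁ = 0.1410.

0.1410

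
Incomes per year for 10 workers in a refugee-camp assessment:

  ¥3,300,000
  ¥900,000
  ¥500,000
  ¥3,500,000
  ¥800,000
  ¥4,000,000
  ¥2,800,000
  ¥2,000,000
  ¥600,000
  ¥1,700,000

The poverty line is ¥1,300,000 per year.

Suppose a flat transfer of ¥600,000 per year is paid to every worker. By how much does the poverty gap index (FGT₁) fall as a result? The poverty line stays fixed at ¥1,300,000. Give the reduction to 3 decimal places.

0.162

Before: below the line — ¥500,000, ¥600,000, ¥800,000, ¥900,000; poverty gap index (FGT₁) = 0.18462.
After the ¥600,000 transfer: below the line — ¥1,100,000, ¥1,200,000; poverty gap index (FGT₁) = 0.02308.
Reduction = 0.18462 − 0.02308 = 0.162.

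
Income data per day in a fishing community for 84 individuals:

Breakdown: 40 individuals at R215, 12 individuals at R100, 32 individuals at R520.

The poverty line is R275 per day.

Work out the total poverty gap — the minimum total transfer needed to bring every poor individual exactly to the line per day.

R4,500

Poor units: 12×R100, 40×R215 (q = 52 of N = 84).
Individual gaps: 12×(275−100) = 2100; 40×(275−215) = 2400.
Aggregate gap = R4,500.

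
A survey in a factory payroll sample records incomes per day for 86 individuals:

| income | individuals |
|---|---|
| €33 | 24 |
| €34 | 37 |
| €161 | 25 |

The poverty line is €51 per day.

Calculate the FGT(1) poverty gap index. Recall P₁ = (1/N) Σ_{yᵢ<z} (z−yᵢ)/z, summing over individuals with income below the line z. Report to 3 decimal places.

Incomes under z: 24×€33, 37×€34 (q = 61 of N = 86).
Normalized shortfalls: (51−33)/51 = 0.3529 (×24); (51−34)/51 = 0.3333 (×37).
Σ = 20.803922. Dividing by the full population N = 86 gives P₁ = 0.242.

0.242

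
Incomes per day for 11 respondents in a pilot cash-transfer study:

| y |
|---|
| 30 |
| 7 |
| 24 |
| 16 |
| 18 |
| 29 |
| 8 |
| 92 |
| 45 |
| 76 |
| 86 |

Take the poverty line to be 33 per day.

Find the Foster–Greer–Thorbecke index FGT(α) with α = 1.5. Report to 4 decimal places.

Below the line: 7, 8, 16, 18, 24, 29, 30 (q = 7 of N = 11).
Relative gaps: (33−7)/33 = 0.7879; (33−8)/33 = 0.7576; (33−16)/33 = 0.5152; (33−18)/33 = 0.4545; (33−24)/33 = 0.2727; (33−29)/33 = 0.1212; (33−30)/33 = 0.0909.
Raised to α = 1.5: 0.69934; 0.65939; 0.36975; 0.30645; 0.14243; 0.04220; 0.02741.
Sum = 2.246964; FGT(1.5) = 2.246964 / 11 = 0.2043.

0.2043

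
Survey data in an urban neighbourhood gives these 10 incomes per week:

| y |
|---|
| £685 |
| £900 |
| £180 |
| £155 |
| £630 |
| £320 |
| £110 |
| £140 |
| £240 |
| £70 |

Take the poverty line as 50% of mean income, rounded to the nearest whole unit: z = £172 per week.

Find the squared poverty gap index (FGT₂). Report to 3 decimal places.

0.053

Incomes under z: £70, £110, £140, £155 (q = 4 of N = 10).
Relative gaps: (172−70)/172 = 0.5930; (172−110)/172 = 0.3605; (172−140)/172 = 0.1860; (172−155)/172 = 0.0988.
Squared: 0.3517; 0.1299; 0.0346; 0.0098.
Sum = 0.525994; P₂ = 0.525994 / 10 = 0.053.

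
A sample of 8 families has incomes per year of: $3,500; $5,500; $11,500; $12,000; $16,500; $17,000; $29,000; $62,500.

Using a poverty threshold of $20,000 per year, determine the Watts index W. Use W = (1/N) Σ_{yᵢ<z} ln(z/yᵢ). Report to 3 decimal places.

0.557

Poor units: $3,500, $5,500, $11,500, $12,000, $16,500, $17,000 (q = 6 of N = 8).
Log gaps: ln(20000/3500) = 1.7430; ln(20000/5500) = 1.2910; ln(20000/11500) = 0.5534; ln(20000/12000) = 0.5108; ln(20000/16500) = 0.1924; ln(20000/17000) = 0.1625.
W = 4.453055 / 8 = 0.557.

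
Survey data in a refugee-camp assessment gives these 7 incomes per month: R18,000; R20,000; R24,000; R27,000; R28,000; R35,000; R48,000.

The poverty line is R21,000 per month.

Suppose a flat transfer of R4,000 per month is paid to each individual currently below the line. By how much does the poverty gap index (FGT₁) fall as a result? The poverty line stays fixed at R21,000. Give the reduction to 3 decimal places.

Before: below the line — R18,000, R20,000; poverty gap index (FGT₁) = 0.02721.
After the R4,000 transfer: below the line — none; poverty gap index (FGT₁) = 0.00000.
Reduction = 0.02721 − 0.00000 = 0.027.

0.027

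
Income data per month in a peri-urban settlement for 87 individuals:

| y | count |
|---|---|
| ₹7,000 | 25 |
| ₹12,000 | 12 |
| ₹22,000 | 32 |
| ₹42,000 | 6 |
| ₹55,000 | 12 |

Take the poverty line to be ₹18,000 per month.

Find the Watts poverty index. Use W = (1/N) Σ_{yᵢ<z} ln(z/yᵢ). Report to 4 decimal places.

Poor units: 25×₹7,000, 12×₹12,000 (q = 37 of N = 87).
Log shortfalls: ln(18000/7000) = 0.9445 (×25); ln(18000/12000) = 0.4055 (×12).
W = 28.477122 / 87 = 0.3273.

0.3273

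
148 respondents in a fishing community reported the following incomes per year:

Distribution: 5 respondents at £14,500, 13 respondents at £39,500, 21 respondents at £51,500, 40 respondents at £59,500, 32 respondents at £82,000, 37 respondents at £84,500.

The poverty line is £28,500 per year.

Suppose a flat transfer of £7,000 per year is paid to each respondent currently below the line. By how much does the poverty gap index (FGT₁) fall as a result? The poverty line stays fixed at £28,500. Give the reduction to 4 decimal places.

0.0083

Before: below the line — 5×£14,500; poverty gap index (FGT₁) = 0.016596.
After the £7,000 transfer: below the line — 5×£21,500; poverty gap index (FGT₁) = 0.008298.
Reduction = 0.016596 − 0.008298 = 0.0083.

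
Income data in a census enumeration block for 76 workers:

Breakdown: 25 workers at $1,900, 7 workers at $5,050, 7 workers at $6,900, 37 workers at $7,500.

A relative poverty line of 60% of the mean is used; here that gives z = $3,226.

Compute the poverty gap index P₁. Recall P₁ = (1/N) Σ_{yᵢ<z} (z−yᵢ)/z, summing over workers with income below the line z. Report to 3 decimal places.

0.135

Incomes under z: 25×$1,900 (q = 25 of N = 76).
Gap ratios (z−y)/z: (3226−1900)/3226 = 0.4110 (×25).
Σ = 10.275883. Dividing by the full population N = 76 gives P₁ = 0.135.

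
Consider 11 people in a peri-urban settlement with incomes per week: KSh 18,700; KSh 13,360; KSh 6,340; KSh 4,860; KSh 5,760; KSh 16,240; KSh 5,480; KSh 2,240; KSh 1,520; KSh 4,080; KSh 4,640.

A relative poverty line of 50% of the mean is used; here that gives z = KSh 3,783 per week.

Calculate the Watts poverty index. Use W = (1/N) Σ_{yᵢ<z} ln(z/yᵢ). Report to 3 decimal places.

Below z: KSh 1,520, KSh 2,240 (q = 2 of N = 11).
Log gaps: ln(3783/1520) = 0.9118; ln(3783/2240) = 0.5240.
W = 1.435848 / 11 = 0.131.

0.131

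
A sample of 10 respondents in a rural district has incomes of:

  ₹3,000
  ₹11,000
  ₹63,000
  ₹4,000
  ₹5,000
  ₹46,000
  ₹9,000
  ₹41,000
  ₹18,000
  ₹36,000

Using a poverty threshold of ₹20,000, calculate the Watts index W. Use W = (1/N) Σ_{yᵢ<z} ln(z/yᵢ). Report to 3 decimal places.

0.639

Incomes under z: ₹3,000, ₹4,000, ₹5,000, ₹9,000, ₹11,000, ₹18,000 (q = 6 of N = 10).
ln(z/y) terms: ln(20000/3000) = 1.8971; ln(20000/4000) = 1.6094; ln(20000/5000) = 1.3863; ln(20000/9000) = 0.7985; ln(20000/11000) = 0.5978; ln(20000/18000) = 0.1054.
W = 6.394557 / 10 = 0.639.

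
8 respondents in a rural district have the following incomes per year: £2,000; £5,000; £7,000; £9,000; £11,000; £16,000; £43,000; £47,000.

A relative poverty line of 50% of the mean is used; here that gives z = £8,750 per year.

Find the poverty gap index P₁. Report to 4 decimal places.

Incomes under z: £2,000, £5,000, £7,000 (q = 3 of N = 8).
Shortfall ratios: (8750−2000)/8750 = 0.7714; (8750−5000)/8750 = 0.4286; (8750−7000)/8750 = 0.2000.
Σ = 1.400000. Dividing by the full population N = 8 gives P₁ = 0.1750.

0.1750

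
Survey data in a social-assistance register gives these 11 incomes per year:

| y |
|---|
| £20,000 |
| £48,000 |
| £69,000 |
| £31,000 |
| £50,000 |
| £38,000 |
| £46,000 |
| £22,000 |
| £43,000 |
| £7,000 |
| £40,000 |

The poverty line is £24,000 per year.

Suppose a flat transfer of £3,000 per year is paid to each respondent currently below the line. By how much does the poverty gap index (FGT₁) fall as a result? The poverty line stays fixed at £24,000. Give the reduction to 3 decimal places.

Before: below the line — £7,000, £20,000, £22,000; poverty gap index (FGT₁) = 0.08712.
After the £3,000 transfer: below the line — £10,000, £23,000; poverty gap index (FGT₁) = 0.05682.
Reduction = 0.08712 − 0.05682 = 0.030.

0.030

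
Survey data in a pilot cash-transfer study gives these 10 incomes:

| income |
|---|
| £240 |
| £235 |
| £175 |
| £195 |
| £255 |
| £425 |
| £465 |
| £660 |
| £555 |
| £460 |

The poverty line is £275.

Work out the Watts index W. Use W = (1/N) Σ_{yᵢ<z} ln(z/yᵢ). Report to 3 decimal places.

0.116

Below z: £175, £195, £235, £240, £255 (q = 5 of N = 10).
ln(z/y) terms: ln(275/175) = 0.4520; ln(275/195) = 0.3438; ln(275/235) = 0.1572; ln(275/240) = 0.1361; ln(275/255) = 0.0755.
W = 1.164582 / 10 = 0.116.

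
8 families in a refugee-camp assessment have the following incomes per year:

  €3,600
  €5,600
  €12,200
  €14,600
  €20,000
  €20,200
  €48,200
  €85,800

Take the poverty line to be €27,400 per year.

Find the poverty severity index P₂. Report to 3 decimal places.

Below z: €3,600, €5,600, €12,200, €14,600, €20,000, €20,200 (q = 6 of N = 8).
Normalized shortfalls: (27400−3600)/27400 = 0.8686; (27400−5600)/27400 = 0.7956; (27400−12200)/27400 = 0.5547; (27400−14600)/27400 = 0.4672; (27400−20000)/27400 = 0.2701; (27400−20200)/27400 = 0.2628.
Squared: 0.7545; 0.6330; 0.3077; 0.2182; 0.0729; 0.0691.
Sum = 2.055464; P₂ = 2.055464 / 8 = 0.257.

0.257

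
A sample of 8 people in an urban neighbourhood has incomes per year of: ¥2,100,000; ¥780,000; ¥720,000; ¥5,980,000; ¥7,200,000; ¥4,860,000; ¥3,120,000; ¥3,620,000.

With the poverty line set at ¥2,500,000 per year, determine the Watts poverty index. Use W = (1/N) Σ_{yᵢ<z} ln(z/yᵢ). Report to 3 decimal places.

Incomes under z: ¥720,000, ¥780,000, ¥2,100,000 (q = 3 of N = 8).
Log gaps: ln(2500000/720000) = 1.2448; ln(2500000/780000) = 1.1648; ln(2500000/2100000) = 0.1744.
W = 2.583900 / 8 = 0.323.

0.323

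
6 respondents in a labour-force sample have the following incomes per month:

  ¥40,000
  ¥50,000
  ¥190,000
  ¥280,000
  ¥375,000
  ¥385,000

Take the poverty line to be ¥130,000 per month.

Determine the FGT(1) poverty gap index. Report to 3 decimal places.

0.218

Poor units: ¥40,000, ¥50,000 (q = 2 of N = 6).
Gap ratios (z−y)/z: (130000−40000)/130000 = 0.6923; (130000−50000)/130000 = 0.6154.
Σ = 1.307692. Dividing by the full population N = 6 gives P₁ = 0.218.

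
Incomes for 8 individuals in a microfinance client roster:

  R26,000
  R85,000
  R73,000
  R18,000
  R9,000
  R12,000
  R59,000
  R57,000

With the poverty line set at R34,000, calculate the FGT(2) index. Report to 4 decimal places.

Incomes under z: R9,000, R12,000, R18,000, R26,000 (q = 4 of N = 8).
Gap ratios (z−y)/z: (34000−9000)/34000 = 0.7353; (34000−12000)/34000 = 0.6471; (34000−18000)/34000 = 0.4706; (34000−26000)/34000 = 0.2353.
Squared: 0.5407; 0.4187; 0.2215; 0.0554.
Sum = 1.236159; P₂ = 1.236159 / 8 = 0.1545.

0.1545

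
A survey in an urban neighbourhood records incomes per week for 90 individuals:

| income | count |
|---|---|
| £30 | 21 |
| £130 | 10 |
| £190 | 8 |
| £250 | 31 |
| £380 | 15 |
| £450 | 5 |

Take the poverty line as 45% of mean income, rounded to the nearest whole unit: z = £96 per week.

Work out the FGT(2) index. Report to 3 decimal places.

0.110

Below the line: 21×£30 (q = 21 of N = 90).
Relative gaps: (96−30)/96 = 0.6875 (×21).
Squared: 0.4727 (×21).
Sum = 9.925781; P₂ = 9.925781 / 90 = 0.110.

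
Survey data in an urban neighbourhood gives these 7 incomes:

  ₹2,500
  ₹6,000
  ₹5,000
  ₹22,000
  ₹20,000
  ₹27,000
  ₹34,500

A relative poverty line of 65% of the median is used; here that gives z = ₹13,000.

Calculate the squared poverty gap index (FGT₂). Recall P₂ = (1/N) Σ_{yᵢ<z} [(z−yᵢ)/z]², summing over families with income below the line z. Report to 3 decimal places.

0.189

Incomes under z: ₹2,500, ₹5,000, ₹6,000 (q = 3 of N = 7).
Shortfall ratios: (13000−2500)/13000 = 0.8077; (13000−5000)/13000 = 0.6154; (13000−6000)/13000 = 0.5385.
Squared: 0.6524; 0.3787; 0.2899.
Sum = 1.321006; P₂ = 1.321006 / 7 = 0.189.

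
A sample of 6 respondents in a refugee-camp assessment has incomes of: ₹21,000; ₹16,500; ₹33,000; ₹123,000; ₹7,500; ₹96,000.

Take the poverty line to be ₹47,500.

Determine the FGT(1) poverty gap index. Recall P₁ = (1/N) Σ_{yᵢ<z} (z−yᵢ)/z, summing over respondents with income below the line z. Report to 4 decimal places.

0.3930

Poor units: ₹7,500, ₹16,500, ₹21,000, ₹33,000 (q = 4 of N = 6).
Relative gaps: (47500−7500)/47500 = 0.8421; (47500−16500)/47500 = 0.6526; (47500−21000)/47500 = 0.5579; (47500−33000)/47500 = 0.3053.
Sum of shortfalls = 2.357895; P₁ averages over all N: 2.357895 / 6 = 0.3930.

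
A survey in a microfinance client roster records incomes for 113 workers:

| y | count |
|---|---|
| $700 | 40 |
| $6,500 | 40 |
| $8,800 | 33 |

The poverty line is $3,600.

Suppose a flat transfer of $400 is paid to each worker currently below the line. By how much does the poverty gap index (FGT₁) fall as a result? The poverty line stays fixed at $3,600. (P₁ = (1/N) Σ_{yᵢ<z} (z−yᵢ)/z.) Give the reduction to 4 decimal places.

0.0393

Before: below the line — 40×$700; poverty gap index (FGT₁) = 0.285152.
After the $400 transfer: below the line — 40×$1,100; poverty gap index (FGT₁) = 0.245821.
Reduction = 0.285152 − 0.245821 = 0.0393.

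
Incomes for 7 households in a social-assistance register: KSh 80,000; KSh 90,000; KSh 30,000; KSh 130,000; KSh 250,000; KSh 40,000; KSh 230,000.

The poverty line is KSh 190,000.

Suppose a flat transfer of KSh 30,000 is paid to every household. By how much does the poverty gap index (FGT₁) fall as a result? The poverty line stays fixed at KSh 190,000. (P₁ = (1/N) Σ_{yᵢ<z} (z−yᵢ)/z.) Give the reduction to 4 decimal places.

Before: below the line — KSh 30,000, KSh 40,000, KSh 80,000, KSh 90,000, KSh 130,000; poverty gap index (FGT₁) = 0.436090.
After the KSh 30,000 transfer: below the line — KSh 60,000, KSh 70,000, KSh 110,000, KSh 120,000, KSh 160,000; poverty gap index (FGT₁) = 0.323308.
Reduction = 0.436090 − 0.323308 = 0.1128.

0.1128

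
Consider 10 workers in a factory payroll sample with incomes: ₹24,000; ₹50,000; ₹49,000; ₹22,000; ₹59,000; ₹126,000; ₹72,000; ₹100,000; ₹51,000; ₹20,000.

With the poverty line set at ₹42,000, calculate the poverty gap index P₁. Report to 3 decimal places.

Below z: ₹20,000, ₹22,000, ₹24,000 (q = 3 of N = 10).
Normalized shortfalls: (42000−20000)/42000 = 0.5238; (42000−22000)/42000 = 0.4762; (42000−24000)/42000 = 0.4286.
Sum of shortfalls = 1.428571; P₁ averages over all N: 1.428571 / 10 = 0.143.

0.143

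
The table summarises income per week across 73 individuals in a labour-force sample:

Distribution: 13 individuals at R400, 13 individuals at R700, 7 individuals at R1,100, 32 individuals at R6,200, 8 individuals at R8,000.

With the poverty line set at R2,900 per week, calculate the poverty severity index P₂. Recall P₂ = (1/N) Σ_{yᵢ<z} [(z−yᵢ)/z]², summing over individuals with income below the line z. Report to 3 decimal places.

0.272

Below the line: 13×R400, 13×R700, 7×R1,100 (q = 33 of N = 73).
Gap ratios (z−y)/z: (2900−400)/2900 = 0.8621 (×13); (2900−700)/2900 = 0.7586 (×13); (2900−1100)/2900 = 0.6207 (×7).
Squared: 0.7432 (×13); 0.5755 (×13); 0.3853 (×7).
Sum = 19.839477; P₂ = 19.839477 / 73 = 0.272.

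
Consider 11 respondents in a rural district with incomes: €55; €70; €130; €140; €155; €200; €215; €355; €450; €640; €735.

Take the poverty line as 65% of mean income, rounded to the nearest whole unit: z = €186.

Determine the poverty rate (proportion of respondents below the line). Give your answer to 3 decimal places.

5 of the 11 respondents have income below €186.
H = 5/11 = 0.455.

0.455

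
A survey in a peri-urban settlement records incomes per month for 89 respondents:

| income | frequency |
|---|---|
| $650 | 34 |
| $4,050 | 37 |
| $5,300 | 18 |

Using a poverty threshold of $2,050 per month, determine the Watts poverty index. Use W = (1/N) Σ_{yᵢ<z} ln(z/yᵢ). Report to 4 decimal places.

Below z: 34×$650 (q = 34 of N = 89).
Log shortfalls: ln(2050/650) = 1.1486 (×34).
W = 39.053172 / 89 = 0.4388.

0.4388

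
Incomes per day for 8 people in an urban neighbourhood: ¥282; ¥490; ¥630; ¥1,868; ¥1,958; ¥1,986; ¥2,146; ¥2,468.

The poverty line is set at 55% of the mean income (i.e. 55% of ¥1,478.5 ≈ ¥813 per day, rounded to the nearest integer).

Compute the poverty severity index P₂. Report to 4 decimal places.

Incomes under z: ¥282, ¥490, ¥630 (q = 3 of N = 8).
Gap ratios (z−y)/z: (813−282)/813 = 0.6531; (813−490)/813 = 0.3973; (813−630)/813 = 0.2251.
Squared: 0.4266; 0.1578; 0.0507.
Sum = 0.635096; P₂ = 0.635096 / 8 = 0.0794.

0.0794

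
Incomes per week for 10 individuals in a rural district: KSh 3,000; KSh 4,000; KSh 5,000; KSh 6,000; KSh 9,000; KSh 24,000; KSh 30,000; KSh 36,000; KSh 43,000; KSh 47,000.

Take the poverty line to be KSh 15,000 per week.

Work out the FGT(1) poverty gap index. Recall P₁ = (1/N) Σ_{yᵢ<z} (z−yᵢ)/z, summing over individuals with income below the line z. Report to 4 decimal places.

Below the line: KSh 3,000, KSh 4,000, KSh 5,000, KSh 6,000, KSh 9,000 (q = 5 of N = 10).
Normalized shortfalls: (15000−3000)/15000 = 0.8000; (15000−4000)/15000 = 0.7333; (15000−5000)/15000 = 0.6667; (15000−6000)/15000 = 0.6000; (15000−9000)/15000 = 0.4000.
Σ = 3.200000. Dividing by the full population N = 10 gives P₁ = 0.3200.

0.3200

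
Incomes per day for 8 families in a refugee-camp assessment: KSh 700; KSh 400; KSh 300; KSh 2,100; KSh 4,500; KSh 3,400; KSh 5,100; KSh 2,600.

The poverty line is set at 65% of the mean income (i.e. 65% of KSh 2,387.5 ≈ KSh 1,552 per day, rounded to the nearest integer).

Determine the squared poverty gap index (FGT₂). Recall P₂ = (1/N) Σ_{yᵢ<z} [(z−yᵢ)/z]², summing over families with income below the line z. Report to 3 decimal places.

Below z: KSh 300, KSh 400, KSh 700 (q = 3 of N = 8).
Gap ratios (z−y)/z: (1552−300)/1552 = 0.8067; (1552−400)/1552 = 0.7423; (1552−700)/1552 = 0.5490.
Squared: 0.6508; 0.5510; 0.3014.
Sum = 1.503095; P₂ = 1.503095 / 8 = 0.188.

0.188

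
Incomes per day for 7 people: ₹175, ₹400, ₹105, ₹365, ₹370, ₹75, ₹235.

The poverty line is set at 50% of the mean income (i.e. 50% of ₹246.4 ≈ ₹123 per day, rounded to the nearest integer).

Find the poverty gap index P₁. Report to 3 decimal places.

0.077

Below z: ₹75, ₹105 (q = 2 of N = 7).
Shortfall ratios: (123−75)/123 = 0.3902; (123−105)/123 = 0.1463.
Sum of shortfalls = 0.536585; P₁ averages over all N: 0.536585 / 7 = 0.077.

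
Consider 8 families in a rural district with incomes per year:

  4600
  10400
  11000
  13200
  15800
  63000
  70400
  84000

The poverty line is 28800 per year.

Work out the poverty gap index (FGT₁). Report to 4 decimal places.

Incomes under z: 4600, 10400, 11000, 13200, 15800 (q = 5 of N = 8).
Relative gaps: (28800−4600)/28800 = 0.8403; (28800−10400)/28800 = 0.6389; (28800−11000)/28800 = 0.6181; (28800−13200)/28800 = 0.5417; (28800−15800)/28800 = 0.4514.
Σ = 3.090278. Dividing by the full population N = 8 gives P₁ = 0.3863.

0.3863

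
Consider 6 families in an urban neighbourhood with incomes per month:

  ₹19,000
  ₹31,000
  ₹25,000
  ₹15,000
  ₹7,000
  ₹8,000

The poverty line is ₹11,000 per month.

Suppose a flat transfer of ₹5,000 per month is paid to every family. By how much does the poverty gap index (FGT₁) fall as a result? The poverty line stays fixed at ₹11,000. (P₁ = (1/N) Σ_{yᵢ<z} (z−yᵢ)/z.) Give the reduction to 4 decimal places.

0.1061

Before: below the line — ₹7,000, ₹8,000; poverty gap index (FGT₁) = 0.106061.
After the ₹5,000 transfer: below the line — none; poverty gap index (FGT₁) = 0.000000.
Reduction = 0.106061 − 0.000000 = 0.1061.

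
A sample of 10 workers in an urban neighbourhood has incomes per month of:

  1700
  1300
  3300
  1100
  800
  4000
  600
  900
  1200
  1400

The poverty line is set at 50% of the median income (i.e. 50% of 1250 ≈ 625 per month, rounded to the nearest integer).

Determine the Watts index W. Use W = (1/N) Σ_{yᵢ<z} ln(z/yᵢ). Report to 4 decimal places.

Below z: 600 (q = 1 of N = 10).
Log shortfalls: ln(625/600) = 0.0408.
W = 0.040822 / 10 = 0.0041.

0.0041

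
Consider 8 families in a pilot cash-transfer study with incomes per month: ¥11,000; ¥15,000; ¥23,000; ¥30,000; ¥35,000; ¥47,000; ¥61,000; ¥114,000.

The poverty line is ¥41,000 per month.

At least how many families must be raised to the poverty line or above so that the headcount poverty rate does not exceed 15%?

Currently q = 5 of N = 8 are below the line (H = 0.625).
A headcount ratio of at most 15% allows at most ⌊0.15 × 8⌋ = 1 poor families.
So at least 5 − 1 = 4 must be lifted.

4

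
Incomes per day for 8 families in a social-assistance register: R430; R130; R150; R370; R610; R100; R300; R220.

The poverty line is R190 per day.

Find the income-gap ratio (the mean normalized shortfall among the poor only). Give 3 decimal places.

0.333

Incomes under z: R100, R130, R150 (q = 3 of N = 8).
Shortfall ratios (z−y)/z: 0.4737, 0.3158, 0.2105; sum = 1.000000.
I averages over the q = 3 poor units only: 1.000000 / 3 = 0.333.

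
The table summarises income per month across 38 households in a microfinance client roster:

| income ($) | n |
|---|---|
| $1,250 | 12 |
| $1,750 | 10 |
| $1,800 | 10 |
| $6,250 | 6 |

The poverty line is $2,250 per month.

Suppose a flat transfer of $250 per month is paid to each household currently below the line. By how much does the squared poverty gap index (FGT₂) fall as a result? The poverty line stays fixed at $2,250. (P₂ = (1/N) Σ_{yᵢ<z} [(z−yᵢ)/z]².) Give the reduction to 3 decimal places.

Before: below the line — 12×$1,250, 10×$1,750, 10×$1,800; squared poverty gap index (FGT₂) = 0.08590.
After the $250 transfer: below the line — 12×$1,500, 10×$2,000, 10×$2,050; squared poverty gap index (FGT₂) = 0.04042.
Reduction = 0.08590 − 0.04042 = 0.045.

0.045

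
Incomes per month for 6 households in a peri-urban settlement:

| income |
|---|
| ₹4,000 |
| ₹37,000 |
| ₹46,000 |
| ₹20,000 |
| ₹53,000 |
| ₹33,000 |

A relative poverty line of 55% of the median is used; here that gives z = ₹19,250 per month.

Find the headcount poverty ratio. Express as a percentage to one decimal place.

16.7%

1 of the 6 households have income below ₹19,250.
H = 1/6 = 16.7%.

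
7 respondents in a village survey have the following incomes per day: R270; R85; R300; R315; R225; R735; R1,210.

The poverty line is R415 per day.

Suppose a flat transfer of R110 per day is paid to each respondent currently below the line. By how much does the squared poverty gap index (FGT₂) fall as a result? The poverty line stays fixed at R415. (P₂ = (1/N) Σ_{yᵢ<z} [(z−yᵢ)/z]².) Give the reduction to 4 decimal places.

Before: below the line — R85, R225, R270, R300, R315; squared poverty gap index (FGT₂) = 0.156979.
After the R110 transfer: below the line — R195, R335, R380, R410; squared poverty gap index (FGT₂) = 0.046492.
Reduction = 0.156979 − 0.046492 = 0.1105.

0.1105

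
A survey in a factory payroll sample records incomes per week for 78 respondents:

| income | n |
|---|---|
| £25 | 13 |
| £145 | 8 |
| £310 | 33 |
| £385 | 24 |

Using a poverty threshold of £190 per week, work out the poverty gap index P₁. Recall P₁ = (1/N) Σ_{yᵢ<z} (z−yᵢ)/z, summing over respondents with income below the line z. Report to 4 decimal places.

0.1690

Below z: 13×£25, 8×£145 (q = 21 of N = 78).
Relative gaps: (190−25)/190 = 0.8684 (×13); (190−145)/190 = 0.2368 (×8).
Sum of shortfalls = 13.184211; P₁ averages over all N: 13.184211 / 78 = 0.1690.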